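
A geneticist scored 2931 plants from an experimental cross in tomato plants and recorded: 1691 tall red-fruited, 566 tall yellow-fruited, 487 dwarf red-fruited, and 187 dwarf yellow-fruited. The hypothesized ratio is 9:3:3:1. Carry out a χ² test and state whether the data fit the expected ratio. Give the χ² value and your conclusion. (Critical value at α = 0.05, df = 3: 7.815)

The 9:3:3:1 ratio has 16 parts, so with N = 2931 the expected counts are:
  tall red-fruited: 2931 × 9/16 = 1648.6875
  tall yellow-fruited: 2931 × 3/16 = 549.5625
  dwarf red-fruited: 2931 × 3/16 = 549.5625
  dwarf yellow-fruited: 2931 × 1/16 = 183.1875
χ² = Σ (O − E)² / E
  tall red-fruited: (1691 − 1648.6875)² / 1648.6875 = 1.0859
  tall yellow-fruited: (566 − 549.5625)² / 549.5625 = 0.4916
  dwarf red-fruited: (487 − 549.5625)² / 549.5625 = 7.1221
  dwarf yellow-fruited: (187 − 183.1875)² / 183.1875 = 0.0793
χ² = 1.0859 + 0.4916 + 7.1221 + 0.0793 = 8.7789 ≈ 8.779
Degrees of freedom = 4 − 1 = 3; critical value at α = 0.05 is 7.815.
Since 8.779 > 7.815, we reject the null hypothesis — the data do not fit the 9:3:3:1 ratio.

8.779; not consistent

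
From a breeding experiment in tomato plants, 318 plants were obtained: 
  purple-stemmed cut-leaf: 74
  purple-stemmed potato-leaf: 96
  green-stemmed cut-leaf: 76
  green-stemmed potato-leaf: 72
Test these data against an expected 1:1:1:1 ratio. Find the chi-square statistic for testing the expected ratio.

Total ratio parts = 4. Expected numbers out of 318:
  purple-stemmed cut-leaf: 318 × 1/4 = 79.5
  purple-stemmed potato-leaf: 318 × 1/4 = 79.5
  green-stemmed cut-leaf: 318 × 1/4 = 79.5
  green-stemmed potato-leaf: 318 × 1/4 = 79.5
χ² = Σ (O − E)² / E
  purple-stemmed cut-leaf: (74 − 79.5)² / 79.5 = 0.3805
  purple-stemmed potato-leaf: (96 − 79.5)² / 79.5 = 3.4245
  green-stemmed cut-leaf: (76 − 79.5)² / 79.5 = 0.1541
  green-stemmed potato-leaf: (72 − 79.5)² / 79.5 = 0.7075
χ² = 0.3805 + 3.4245 + 0.1541 + 0.7075 = 4.6666 ≈ 4.667

4.667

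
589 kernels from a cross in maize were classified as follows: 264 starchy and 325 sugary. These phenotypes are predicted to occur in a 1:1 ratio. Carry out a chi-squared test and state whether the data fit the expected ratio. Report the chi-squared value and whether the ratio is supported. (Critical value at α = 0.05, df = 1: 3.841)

6.317; not consistent

The 1:1 ratio has 2 parts, so with N = 589 the expected counts are:
  starchy: 589 × 1/2 = 294.5
  sugary: 589 × 1/2 = 294.5
χ² = Σ (O − E)² / E
  starchy: (264 − 294.5)² / 294.5 = 3.1587
  sugary: (325 − 294.5)² / 294.5 = 3.1587
χ² = 3.1587 + 3.1587 = 6.3174 ≈ 6.317
Degrees of freedom = 2 − 1 = 1; critical value at α = 0.05 is 3.841.
Since 6.317 > 3.841, we reject the null hypothesis — the data do not fit the 1:1 ratio.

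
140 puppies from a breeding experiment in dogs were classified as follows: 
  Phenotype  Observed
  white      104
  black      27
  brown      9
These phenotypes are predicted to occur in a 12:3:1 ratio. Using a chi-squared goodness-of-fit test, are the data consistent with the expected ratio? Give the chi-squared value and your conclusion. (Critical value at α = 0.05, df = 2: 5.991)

The 12:3:1 ratio has 16 parts, so with N = 140 the expected counts are:
  white: 140 × 12/16 = 105
  black: 140 × 3/16 = 26.25
  brown: 140 × 1/16 = 8.75
χ² = Σ (O − E)² / E
  white: (104 − 105)² / 105 = 0.0095
  black: (27 − 26.25)² / 26.25 = 0.0214
  brown: (9 − 8.75)² / 8.75 = 0.0071
χ² = 0.0095 + 0.0214 + 0.0071 = 0.038
Degrees of freedom = 3 − 1 = 2; critical value at α = 0.05 is 5.991.
Since 0.038 < 5.991, we fail to reject the null hypothesis — the data are consistent with the 12:3:1 ratio.

0.038; consistent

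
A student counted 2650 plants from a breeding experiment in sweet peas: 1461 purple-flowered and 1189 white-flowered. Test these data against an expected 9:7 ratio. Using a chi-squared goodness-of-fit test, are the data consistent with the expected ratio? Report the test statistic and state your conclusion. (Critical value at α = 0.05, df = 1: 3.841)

1.346; consistent

Expected counts for N = 2650 under a 9:7 ratio (total parts = 16):
  purple-flowered: 2650 × 9/16 = 1490.625
  white-flowered: 2650 × 7/16 = 1159.375
χ² = Σ (O − E)² / E
  purple-flowered: (1461 − 1490.625)² / 1490.625 = 0.5888
  white-flowered: (1189 − 1159.375)² / 1159.375 = 0.7570
χ² = 0.5888 + 0.7570 = 1.3458 ≈ 1.346
Degrees of freedom = 2 − 1 = 1; critical value at α = 0.05 is 3.841.
Since 1.346 < 3.841, we fail to reject the null hypothesis — the data are consistent with the 9:7 ratio.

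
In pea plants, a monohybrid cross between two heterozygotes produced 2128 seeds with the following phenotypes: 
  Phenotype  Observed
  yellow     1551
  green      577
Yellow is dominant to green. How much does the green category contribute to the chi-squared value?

For a monohybrid cross between heterozygotes with complete dominance, the expected phenotypic ratio is 3:1.
Total ratio parts = 4. Expected numbers out of 2128:
  yellow: 2128 × 3/4 = 1596
  green: 2128 × 1/4 = 532
Contribution of green: (577 − 532)² / 532 = 3.8064

3.806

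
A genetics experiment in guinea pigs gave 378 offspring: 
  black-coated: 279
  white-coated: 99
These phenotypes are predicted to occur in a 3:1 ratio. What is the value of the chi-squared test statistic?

0.286

Expected counts for N = 378 under a 3:1 ratio (total parts = 4):
  black-coated: 378 × 3/4 = 283.5
  white-coated: 378 × 1/4 = 94.5
χ² = Σ (O − E)² / E
  black-coated: (279 − 283.5)² / 283.5 = 0.0714
  white-coated: (99 − 94.5)² / 94.5 = 0.2143
χ² = 0.0714 + 0.2143 = 0.2857 ≈ 0.286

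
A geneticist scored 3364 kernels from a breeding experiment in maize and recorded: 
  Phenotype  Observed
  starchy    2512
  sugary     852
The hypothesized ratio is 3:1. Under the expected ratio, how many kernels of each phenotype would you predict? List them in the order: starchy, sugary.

Expected counts for N = 3364 under a 3:1 ratio (total parts = 4):
  starchy: 3364 × 3/4 = 2523
  sugary: 3364 × 1/4 = 841

2523, 841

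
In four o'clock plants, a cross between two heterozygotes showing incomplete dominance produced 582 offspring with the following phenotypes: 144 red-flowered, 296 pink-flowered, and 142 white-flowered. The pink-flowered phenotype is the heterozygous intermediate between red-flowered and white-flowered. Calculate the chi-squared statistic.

0.186

With incomplete dominance, a heterozygote × heterozygote cross gives a 1:2:1 phenotypic ratio.
Expected counts for N = 582 under a 1:2:1 ratio (total parts = 4):
  red-flowered: 582 × 1/4 = 145.5
  pink-flowered: 582 × 2/4 = 291
  white-flowered: 582 × 1/4 = 145.5
χ² = Σ (O − E)² / E
  red-flowered: (144 − 145.5)² / 145.5 = 0.0155
  pink-flowered: (296 − 291)² / 291 = 0.0859
  white-flowered: (142 − 145.5)² / 145.5 = 0.0842
χ² = 0.0155 + 0.0859 + 0.0842 = 0.1856 ≈ 0.186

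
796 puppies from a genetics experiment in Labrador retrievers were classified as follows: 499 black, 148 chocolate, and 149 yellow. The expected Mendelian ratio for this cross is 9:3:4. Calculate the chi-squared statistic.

18.439

The 9:3:4 ratio has 16 parts, so with N = 796 the expected counts are:
  black: 796 × 9/16 = 447.75
  chocolate: 796 × 3/16 = 149.25
  yellow: 796 × 4/16 = 199
χ² = Σ (O − E)² / E
  black: (499 − 447.75)² / 447.75 = 5.8661
  chocolate: (148 − 149.25)² / 149.25 = 0.0105
  yellow: (149 − 199)² / 199 = 12.5628
χ² = 5.8661 + 0.0105 + 12.5628 = 18.4394 ≈ 18.439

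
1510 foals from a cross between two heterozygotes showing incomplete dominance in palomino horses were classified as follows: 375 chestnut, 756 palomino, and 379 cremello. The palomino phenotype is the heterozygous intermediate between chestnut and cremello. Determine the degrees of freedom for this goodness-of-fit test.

With incomplete dominance, a heterozygote × heterozygote cross gives a 1:2:1 phenotypic ratio.
A goodness-of-fit test with 3 phenotype classes has df = 3 − 1 = 2.

2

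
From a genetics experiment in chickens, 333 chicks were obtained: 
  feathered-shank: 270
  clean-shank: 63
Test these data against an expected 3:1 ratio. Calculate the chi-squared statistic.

6.568

Expected counts for N = 333 under a 3:1 ratio (total parts = 4):
  feathered-shank: 333 × 3/4 = 249.75
  clean-shank: 333 × 1/4 = 83.25
χ² = Σ (O − E)² / E
  feathered-shank: (270 − 249.75)² / 249.75 = 1.6419
  clean-shank: (63 − 83.25)² / 83.25 = 4.9257
χ² = 1.6419 + 4.9257 = 6.5676 ≈ 6.568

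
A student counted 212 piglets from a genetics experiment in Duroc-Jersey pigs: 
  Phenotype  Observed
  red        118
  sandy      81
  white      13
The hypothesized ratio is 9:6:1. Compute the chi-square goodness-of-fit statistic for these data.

0.046

The 9:6:1 ratio has 16 parts, so with N = 212 the expected counts are:
  red: 212 × 9/16 = 119.25
  sandy: 212 × 6/16 = 79.5
  white: 212 × 1/16 = 13.25
χ² = Σ (O − E)² / E
  red: (118 − 119.25)² / 119.25 = 0.0131
  sandy: (81 − 79.5)² / 79.5 = 0.0283
  white: (13 − 13.25)² / 13.25 = 0.0047
χ² = 0.0131 + 0.0283 + 0.0047 = 0.0461 ≈ 0.046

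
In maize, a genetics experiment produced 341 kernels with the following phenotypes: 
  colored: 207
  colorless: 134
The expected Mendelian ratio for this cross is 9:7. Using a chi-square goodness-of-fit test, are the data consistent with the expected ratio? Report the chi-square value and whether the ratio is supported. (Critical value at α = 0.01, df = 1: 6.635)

Under the 9:7 hypothesis (Σ ratio = 16, N = 341):
  colored: 341 × 9/16 = 191.8125
  colorless: 341 × 7/16 = 149.1875
χ² = Σ (O − E)² / E
  colored: (207 − 191.8125)² / 191.8125 = 1.2025
  colorless: (134 − 149.1875)² / 149.1875 = 1.5461
χ² = 1.2025 + 1.5461 = 2.7486 ≈ 2.749
Degrees of freedom = 2 − 1 = 1; critical value at α = 0.01 is 6.635.
Since 2.749 < 6.635, we fail to reject the null hypothesis — the data are consistent with the 9:7 ratio.

2.749; consistent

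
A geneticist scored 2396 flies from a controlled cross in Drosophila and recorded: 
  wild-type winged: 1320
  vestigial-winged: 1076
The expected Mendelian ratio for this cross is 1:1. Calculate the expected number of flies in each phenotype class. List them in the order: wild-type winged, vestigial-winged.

Total ratio parts = 2. Expected numbers out of 2396:
  wild-type winged: 2396 × 1/2 = 1198
  vestigial-winged: 2396 × 1/2 = 1198

1198, 1198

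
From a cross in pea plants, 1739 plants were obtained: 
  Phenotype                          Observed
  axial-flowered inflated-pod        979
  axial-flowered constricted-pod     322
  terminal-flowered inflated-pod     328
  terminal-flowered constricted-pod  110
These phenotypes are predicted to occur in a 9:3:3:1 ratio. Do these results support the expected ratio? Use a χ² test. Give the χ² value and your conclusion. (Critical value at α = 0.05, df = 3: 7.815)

0.079; consistent

Expected counts for N = 1739 under a 9:3:3:1 ratio (total parts = 16):
  axial-flowered inflated-pod: 1739 × 9/16 = 978.1875
  axial-flowered constricted-pod: 1739 × 3/16 = 326.0625
  terminal-flowered inflated-pod: 1739 × 3/16 = 326.0625
  terminal-flowered constricted-pod: 1739 × 1/16 = 108.6875
χ² = Σ (O − E)² / E
  axial-flowered inflated-pod: (979 − 978.1875)² / 978.1875 = 0.0007
  axial-flowered constricted-pod: (322 − 326.0625)² / 326.0625 = 0.0506
  terminal-flowered inflated-pod: (328 − 326.0625)² / 326.0625 = 0.0115
  terminal-flowered constricted-pod: (110 − 108.6875)² / 108.6875 = 0.0158
χ² = 0.0007 + 0.0506 + 0.0115 + 0.0158 = 0.0786 ≈ 0.079
Degrees of freedom = 4 − 1 = 3; critical value at α = 0.05 is 7.815.
Since 0.079 < 7.815, we fail to reject the null hypothesis — the data are consistent with the 9:3:3:1 ratio.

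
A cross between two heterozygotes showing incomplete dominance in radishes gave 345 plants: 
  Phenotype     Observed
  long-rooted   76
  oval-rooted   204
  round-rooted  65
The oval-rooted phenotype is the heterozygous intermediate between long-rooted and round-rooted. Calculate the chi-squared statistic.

With incomplete dominance, a heterozygote × heterozygote cross gives a 1:2:1 phenotypic ratio.
Expected counts for N = 345 under a 1:2:1 ratio (total parts = 4):
  long-rooted: 345 × 1/4 = 86.25
  oval-rooted: 345 × 2/4 = 172.5
  round-rooted: 345 × 1/4 = 86.25
χ² = Σ (O − E)² / E
  long-rooted: (76 − 86.25)² / 86.25 = 1.2181
  oval-rooted: (204 − 172.5)² / 172.5 = 5.7522
  round-rooted: (65 − 86.25)² / 86.25 = 5.2355
χ² = 1.2181 + 5.7522 + 5.2355 = 12.2058 ≈ 12.206

12.206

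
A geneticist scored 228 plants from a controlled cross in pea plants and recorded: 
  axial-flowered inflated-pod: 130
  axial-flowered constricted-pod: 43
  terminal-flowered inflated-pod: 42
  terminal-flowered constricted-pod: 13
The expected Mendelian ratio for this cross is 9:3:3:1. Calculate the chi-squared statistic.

Under the 9:3:3:1 hypothesis (Σ ratio = 16, N = 228):
  axial-flowered inflated-pod: 228 × 9/16 = 128.25
  axial-flowered constricted-pod: 228 × 3/16 = 42.75
  terminal-flowered inflated-pod: 228 × 3/16 = 42.75
  terminal-flowered constricted-pod: 228 × 1/16 = 14.25
χ² = Σ (O − E)² / E
  axial-flowered inflated-pod: (130 − 128.25)² / 128.25 = 0.0239
  axial-flowered constricted-pod: (43 − 42.75)² / 42.75 = 0.0015
  terminal-flowered inflated-pod: (42 − 42.75)² / 42.75 = 0.0132
  terminal-flowered constricted-pod: (13 − 14.25)² / 14.25 = 0.1096
χ² = 0.0239 + 0.0015 + 0.0132 + 0.1096 = 0.1482 ≈ 0.148

0.148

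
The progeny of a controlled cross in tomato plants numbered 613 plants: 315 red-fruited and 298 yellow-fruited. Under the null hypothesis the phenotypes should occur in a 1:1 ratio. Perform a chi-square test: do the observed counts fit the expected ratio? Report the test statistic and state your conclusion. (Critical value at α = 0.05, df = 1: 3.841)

Total ratio parts = 2. Expected numbers out of 613:
  red-fruited: 613 × 1/2 = 306.5
  yellow-fruited: 613 × 1/2 = 306.5
χ² = Σ (O − E)² / E
  red-fruited: (315 − 306.5)² / 306.5 = 0.2357
  yellow-fruited: (298 − 306.5)² / 306.5 = 0.2357
χ² = 0.2357 + 0.2357 = 0.4714 ≈ 0.471
Degrees of freedom = 2 − 1 = 1; critical value at α = 0.05 is 3.841.
Since 0.471 < 3.841, we fail to reject the null hypothesis — the data are consistent with the 1:1 ratio.

0.471; consistent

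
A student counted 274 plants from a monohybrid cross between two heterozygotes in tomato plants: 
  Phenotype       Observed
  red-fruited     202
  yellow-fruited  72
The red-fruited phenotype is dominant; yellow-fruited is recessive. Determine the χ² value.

0.238

For a monohybrid cross between heterozygotes with complete dominance, the expected phenotypic ratio is 3:1.
Total ratio parts = 4. Expected numbers out of 274:
  red-fruited: 274 × 3/4 = 205.5
  yellow-fruited: 274 × 1/4 = 68.5
χ² = Σ (O − E)² / E
  red-fruited: (202 − 205.5)² / 205.5 = 0.0596
  yellow-fruited: (72 − 68.5)² / 68.5 = 0.1788
χ² = 0.0596 + 0.1788 = 0.2384 ≈ 0.238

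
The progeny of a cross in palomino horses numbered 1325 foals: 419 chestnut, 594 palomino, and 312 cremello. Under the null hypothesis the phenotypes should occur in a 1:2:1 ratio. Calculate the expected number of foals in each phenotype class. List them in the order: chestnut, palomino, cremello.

331.25, 662.5, 331.25

Under the 1:2:1 hypothesis (Σ ratio = 4, N = 1325):
  chestnut: 1325 × 1/4 = 331.25
  palomino: 1325 × 2/4 = 662.5
  cremello: 1325 × 1/4 = 331.25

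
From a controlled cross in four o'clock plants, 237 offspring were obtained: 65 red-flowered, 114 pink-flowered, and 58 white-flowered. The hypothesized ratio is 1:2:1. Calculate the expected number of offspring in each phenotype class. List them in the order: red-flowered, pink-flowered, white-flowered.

Total ratio parts = 4. Expected numbers out of 237:
  red-flowered: 237 × 1/4 = 59.25
  pink-flowered: 237 × 2/4 = 118.5
  white-flowered: 237 × 1/4 = 59.25

59.25, 118.5, 59.25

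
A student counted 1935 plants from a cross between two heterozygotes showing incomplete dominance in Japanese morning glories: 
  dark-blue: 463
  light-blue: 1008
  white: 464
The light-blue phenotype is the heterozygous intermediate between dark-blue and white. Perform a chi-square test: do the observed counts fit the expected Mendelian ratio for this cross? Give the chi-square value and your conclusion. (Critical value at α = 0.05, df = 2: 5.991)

With incomplete dominance, a heterozygote × heterozygote cross gives a 1:2:1 phenotypic ratio.
The 1:2:1 ratio has 4 parts, so with N = 1935 the expected counts are:
  dark-blue: 1935 × 1/4 = 483.75
  light-blue: 1935 × 2/4 = 967.5
  white: 1935 × 1/4 = 483.75
χ² = Σ (O − E)² / E
  dark-blue: (463 − 483.75)² / 483.75 = 0.8901
  light-blue: (1008 − 967.5)² / 967.5 = 1.6953
  white: (464 − 483.75)² / 483.75 = 0.8063
χ² = 0.8901 + 1.6953 + 0.8063 = 3.3917 ≈ 3.392
Degrees of freedom = 3 − 1 = 2; critical value at α = 0.05 is 5.991.
Since 3.392 < 5.991, we fail to reject the null hypothesis — the data are consistent with the 1:2:1 ratio.

3.392; consistent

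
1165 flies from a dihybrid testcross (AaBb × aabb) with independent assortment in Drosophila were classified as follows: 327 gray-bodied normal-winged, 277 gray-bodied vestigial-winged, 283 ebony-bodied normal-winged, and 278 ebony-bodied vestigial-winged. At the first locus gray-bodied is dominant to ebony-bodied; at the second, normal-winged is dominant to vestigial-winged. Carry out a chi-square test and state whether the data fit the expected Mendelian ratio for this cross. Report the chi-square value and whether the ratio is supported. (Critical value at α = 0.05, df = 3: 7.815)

5.922; consistent

A dihybrid testcross with independent assortment gives a 1:1:1:1 ratio.
Total ratio parts = 4. Expected numbers out of 1165:
  gray-bodied normal-winged: 1165 × 1/4 = 291.25
  gray-bodied vestigial-winged: 1165 × 1/4 = 291.25
  ebony-bodied normal-winged: 1165 × 1/4 = 291.25
  ebony-bodied vestigial-winged: 1165 × 1/4 = 291.25
χ² = Σ (O − E)² / E
  gray-bodied normal-winged: (327 − 291.25)² / 291.25 = 4.3882
  gray-bodied vestigial-winged: (277 − 291.25)² / 291.25 = 0.6972
  ebony-bodied normal-winged: (283 − 291.25)² / 291.25 = 0.2337
  ebony-bodied vestigial-winged: (278 − 291.25)² / 291.25 = 0.6028
χ² = 4.3882 + 0.6972 + 0.2337 + 0.6028 = 5.9219 ≈ 5.922
Degrees of freedom = 4 − 1 = 3; critical value at α = 0.05 is 7.815.
Since 5.922 < 7.815, we fail to reject the null hypothesis — the data are consistent with the 1:1:1:1 ratio.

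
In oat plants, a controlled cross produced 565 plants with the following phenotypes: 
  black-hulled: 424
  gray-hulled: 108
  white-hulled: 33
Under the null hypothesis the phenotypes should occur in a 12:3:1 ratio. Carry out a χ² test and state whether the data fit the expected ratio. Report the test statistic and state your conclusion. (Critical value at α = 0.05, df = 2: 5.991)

0.192; consistent

Expected counts for N = 565 under a 12:3:1 ratio (total parts = 16):
  black-hulled: 565 × 12/16 = 423.75
  gray-hulled: 565 × 3/16 = 105.9375
  white-hulled: 565 × 1/16 = 35.3125
χ² = Σ (O − E)² / E
  black-hulled: (424 − 423.75)² / 423.75 = 0.0001
  gray-hulled: (108 − 105.9375)² / 105.9375 = 0.0402
  white-hulled: (33 − 35.3125)² / 35.3125 = 0.1514
χ² = 0.0001 + 0.0402 + 0.1514 = 0.1917 ≈ 0.192
Degrees of freedom = 3 − 1 = 2; critical value at α = 0.05 is 5.991.
Since 0.192 < 5.991, we fail to reject the null hypothesis — the data are consistent with the 12:3:1 ratio.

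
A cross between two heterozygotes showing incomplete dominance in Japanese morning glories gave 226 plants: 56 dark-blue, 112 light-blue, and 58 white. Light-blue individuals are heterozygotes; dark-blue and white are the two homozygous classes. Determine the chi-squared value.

With incomplete dominance, a heterozygote × heterozygote cross gives a 1:2:1 phenotypic ratio.
Expected counts for N = 226 under a 1:2:1 ratio (total parts = 4):
  dark-blue: 226 × 1/4 = 56.5
  light-blue: 226 × 2/4 = 113
  white: 226 × 1/4 = 56.5
χ² = Σ (O − E)² / E
  dark-blue: (56 − 56.5)² / 56.5 = 0.0044
  light-blue: (112 − 113)² / 113 = 0.0088
  white: (58 − 56.5)² / 56.5 = 0.0398
χ² = 0.0044 + 0.0088 + 0.0398 = 0.053

0.053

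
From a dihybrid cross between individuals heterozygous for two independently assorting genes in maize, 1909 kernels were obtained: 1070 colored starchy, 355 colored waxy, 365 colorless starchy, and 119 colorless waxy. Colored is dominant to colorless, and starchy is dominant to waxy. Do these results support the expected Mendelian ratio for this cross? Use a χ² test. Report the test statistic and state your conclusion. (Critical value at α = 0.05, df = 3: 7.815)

0.178; consistent

A dihybrid F₂ with independent assortment and complete dominance at both loci gives a 9:3:3:1 phenotypic ratio.
Under the 9:3:3:1 hypothesis (Σ ratio = 16, N = 1909):
  colored starchy: 1909 × 9/16 = 1073.8125
  colored waxy: 1909 × 3/16 = 357.9375
  colorless starchy: 1909 × 3/16 = 357.9375
  colorless waxy: 1909 × 1/16 = 119.3125
χ² = Σ (O − E)² / E
  colored starchy: (1070 − 1073.8125)² / 1073.8125 = 0.0135
  colored waxy: (355 − 357.9375)² / 357.9375 = 0.0241
  colorless starchy: (365 − 357.9375)² / 357.9375 = 0.1394
  colorless waxy: (119 − 119.3125)² / 119.3125 = 0.0008
χ² = 0.0135 + 0.0241 + 0.1394 + 0.0008 = 0.1778 ≈ 0.178
Degrees of freedom = 4 − 1 = 3; critical value at α = 0.05 is 7.815.
Since 0.178 < 7.815, we fail to reject the null hypothesis — the data are consistent with the 9:3:3:1 ratio.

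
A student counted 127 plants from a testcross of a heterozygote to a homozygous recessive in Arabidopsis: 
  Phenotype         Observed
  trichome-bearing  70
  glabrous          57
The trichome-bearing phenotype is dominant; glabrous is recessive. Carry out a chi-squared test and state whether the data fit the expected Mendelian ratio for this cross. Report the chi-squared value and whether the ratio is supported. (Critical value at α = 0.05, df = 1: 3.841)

1.331; consistent

A testcross of a heterozygote (Aa × aa) gives a 1:1 phenotypic ratio.
The 1:1 ratio has 2 parts, so with N = 127 the expected counts are:
  trichome-bearing: 127 × 1/2 = 63.5
  glabrous: 127 × 1/2 = 63.5
χ² = Σ (O − E)² / E
  trichome-bearing: (70 − 63.5)² / 63.5 = 0.6654
  glabrous: (57 − 63.5)² / 63.5 = 0.6654
χ² = 0.6654 + 0.6654 = 1.3308 ≈ 1.331
Degrees of freedom = 2 − 1 = 1; critical value at α = 0.05 is 3.841.
Since 1.331 < 3.841, we fail to reject the null hypothesis — the data are consistent with the 1:1 ratio.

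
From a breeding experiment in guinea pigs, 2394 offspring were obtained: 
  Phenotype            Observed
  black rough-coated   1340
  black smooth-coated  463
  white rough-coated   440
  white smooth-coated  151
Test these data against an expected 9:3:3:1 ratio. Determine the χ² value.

Total ratio parts = 16. Expected numbers out of 2394:
  black rough-coated: 2394 × 9/16 = 1346.625
  black smooth-coated: 2394 × 3/16 = 448.875
  white rough-coated: 2394 × 3/16 = 448.875
  white smooth-coated: 2394 × 1/16 = 149.625
χ² = Σ (O − E)² / E
  black rough-coated: (1340 − 1346.625)² / 1346.625 = 0.0326
  black smooth-coated: (463 − 448.875)² / 448.875 = 0.4445
  white rough-coated: (440 − 448.875)² / 448.875 = 0.1755
  white smooth-coated: (151 − 149.625)² / 149.625 = 0.0126
χ² = 0.0326 + 0.4445 + 0.1755 + 0.0126 = 0.6652 ≈ 0.665

0.665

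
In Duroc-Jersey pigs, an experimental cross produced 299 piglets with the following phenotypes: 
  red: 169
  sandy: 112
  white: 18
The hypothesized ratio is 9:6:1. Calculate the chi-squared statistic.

0.029

Expected counts for N = 299 under a 9:6:1 ratio (total parts = 16):
  red: 299 × 9/16 = 168.1875
  sandy: 299 × 6/16 = 112.125
  white: 299 × 1/16 = 18.6875
χ² = Σ (O − E)² / E
  red: (169 − 168.1875)² / 168.1875 = 0.0039
  sandy: (112 − 112.125)² / 112.125 = 0.0001
  white: (18 − 18.6875)² / 18.6875 = 0.0253
χ² = 0.0039 + 0.0001 + 0.0253 = 0.0293 ≈ 0.029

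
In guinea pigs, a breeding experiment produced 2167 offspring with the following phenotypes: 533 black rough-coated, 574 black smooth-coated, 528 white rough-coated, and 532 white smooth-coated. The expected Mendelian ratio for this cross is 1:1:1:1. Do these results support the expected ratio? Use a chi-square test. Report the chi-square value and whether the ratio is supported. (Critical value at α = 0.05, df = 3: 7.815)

2.586; consistent

Under the 1:1:1:1 hypothesis (Σ ratio = 4, N = 2167):
  black rough-coated: 2167 × 1/4 = 541.75
  black smooth-coated: 2167 × 1/4 = 541.75
  white rough-coated: 2167 × 1/4 = 541.75
  white smooth-coated: 2167 × 1/4 = 541.75
χ² = Σ (O − E)² / E
  black rough-coated: (533 − 541.75)² / 541.75 = 0.1413
  black smooth-coated: (574 − 541.75)² / 541.75 = 1.9198
  white rough-coated: (528 − 541.75)² / 541.75 = 0.3490
  white smooth-coated: (532 − 541.75)² / 541.75 = 0.1755
χ² = 0.1413 + 1.9198 + 0.3490 + 0.1755 = 2.5856 ≈ 2.586
Degrees of freedom = 4 − 1 = 3; critical value at α = 0.05 is 7.815.
Since 2.586 < 7.815, we fail to reject the null hypothesis — the data are consistent with the 1:1:1:1 ratio.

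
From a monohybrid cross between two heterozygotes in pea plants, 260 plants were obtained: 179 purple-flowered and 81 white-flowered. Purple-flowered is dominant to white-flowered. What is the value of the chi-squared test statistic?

5.251

For a monohybrid cross between heterozygotes with complete dominance, the expected phenotypic ratio is 3:1.
Under the 3:1 hypothesis (Σ ratio = 4, N = 260):
  purple-flowered: 260 × 3/4 = 195
  white-flowered: 260 × 1/4 = 65
χ² = Σ (O − E)² / E
  purple-flowered: (179 − 195)² / 195 = 1.3128
  white-flowered: (81 − 65)² / 65 = 3.9385
χ² = 1.3128 + 3.9385 = 5.2513 ≈ 5.251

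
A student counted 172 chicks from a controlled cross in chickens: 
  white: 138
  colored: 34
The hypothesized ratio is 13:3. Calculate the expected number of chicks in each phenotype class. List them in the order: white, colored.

139.75, 32.25

Under the 13:3 hypothesis (Σ ratio = 16, N = 172):
  white: 172 × 13/16 = 139.75
  colored: 172 × 3/16 = 32.25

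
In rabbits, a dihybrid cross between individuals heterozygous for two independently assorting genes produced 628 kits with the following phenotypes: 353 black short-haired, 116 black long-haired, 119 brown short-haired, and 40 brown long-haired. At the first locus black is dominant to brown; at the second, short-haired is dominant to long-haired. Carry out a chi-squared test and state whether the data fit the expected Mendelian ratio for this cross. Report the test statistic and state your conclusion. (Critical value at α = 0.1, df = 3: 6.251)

A dihybrid F₂ with independent assortment and complete dominance at both loci gives a 9:3:3:1 phenotypic ratio.
Total ratio parts = 16. Expected numbers out of 628:
  black short-haired: 628 × 9/16 = 353.25
  black long-haired: 628 × 3/16 = 117.75
  brown short-haired: 628 × 3/16 = 117.75
  brown long-haired: 628 × 1/16 = 39.25
χ² = Σ (O − E)² / E
  black short-haired: (353 − 353.25)² / 353.25 = 0.0002
  black long-haired: (116 − 117.75)² / 117.75 = 0.0260
  brown short-haired: (119 − 117.75)² / 117.75 = 0.0133
  brown long-haired: (40 − 39.25)² / 39.25 = 0.0143
χ² = 0.0002 + 0.0260 + 0.0133 + 0.0143 = 0.0538 ≈ 0.054
Degrees of freedom = 4 − 1 = 3; critical value at α = 0.1 is 6.251.
Since 0.054 < 6.251, we fail to reject the null hypothesis — the data are consistent with the 9:3:3:1 ratio.

0.054; consistent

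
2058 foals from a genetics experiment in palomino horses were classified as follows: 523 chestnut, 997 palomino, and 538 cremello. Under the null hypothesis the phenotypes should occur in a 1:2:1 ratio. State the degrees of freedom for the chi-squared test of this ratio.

2

A goodness-of-fit test with 3 phenotype classes has df = 3 − 1 = 2.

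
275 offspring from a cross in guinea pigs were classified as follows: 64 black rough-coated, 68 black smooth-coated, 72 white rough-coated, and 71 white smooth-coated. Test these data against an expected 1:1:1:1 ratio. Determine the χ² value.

0.564

The 1:1:1:1 ratio has 4 parts, so with N = 275 the expected counts are:
  black rough-coated: 275 × 1/4 = 68.75
  black smooth-coated: 275 × 1/4 = 68.75
  white rough-coated: 275 × 1/4 = 68.75
  white smooth-coated: 275 × 1/4 = 68.75
χ² = Σ (O − E)² / E
  black rough-coated: (64 − 68.75)² / 68.75 = 0.3282
  black smooth-coated: (68 − 68.75)² / 68.75 = 0.0082
  white rough-coated: (72 − 68.75)² / 68.75 = 0.1536
  white smooth-coated: (71 − 68.75)² / 68.75 = 0.0736
χ² = 0.3282 + 0.0082 + 0.1536 + 0.0736 = 0.5636 ≈ 0.564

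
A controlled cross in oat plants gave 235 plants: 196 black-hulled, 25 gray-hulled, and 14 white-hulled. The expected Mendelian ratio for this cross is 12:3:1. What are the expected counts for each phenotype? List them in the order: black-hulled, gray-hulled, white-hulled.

176.25, 44.0625, 14.6875

Total ratio parts = 16. Expected numbers out of 235:
  black-hulled: 235 × 12/16 = 176.25
  gray-hulled: 235 × 3/16 = 44.0625
  white-hulled: 235 × 1/16 = 14.6875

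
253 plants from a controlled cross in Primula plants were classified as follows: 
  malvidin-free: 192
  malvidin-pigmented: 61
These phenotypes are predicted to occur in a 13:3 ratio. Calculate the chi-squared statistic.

4.772

Under the 13:3 hypothesis (Σ ratio = 16, N = 253):
  malvidin-free: 253 × 13/16 = 205.5625
  malvidin-pigmented: 253 × 3/16 = 47.4375
χ² = Σ (O − E)² / E
  malvidin-free: (192 − 205.5625)² / 205.5625 = 0.8948
  malvidin-pigmented: (61 − 47.4375)² / 47.4375 = 3.8776
χ² = 0.8948 + 3.8776 = 4.7724 ≈ 4.772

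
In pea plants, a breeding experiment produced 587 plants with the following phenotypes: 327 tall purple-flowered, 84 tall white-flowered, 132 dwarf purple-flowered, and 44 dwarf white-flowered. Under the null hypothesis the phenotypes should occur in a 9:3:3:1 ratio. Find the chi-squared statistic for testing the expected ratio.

Total ratio parts = 16. Expected numbers out of 587:
  tall purple-flowered: 587 × 9/16 = 330.1875
  tall white-flowered: 587 × 3/16 = 110.0625
  dwarf purple-flowered: 587 × 3/16 = 110.0625
  dwarf white-flowered: 587 × 1/16 = 36.6875
χ² = Σ (O − E)² / E
  tall purple-flowered: (327 − 330.1875)² / 330.1875 = 0.0308
  tall white-flowered: (84 − 110.0625)² / 110.0625 = 6.1715
  dwarf purple-flowered: (132 − 110.0625)² / 110.0625 = 4.3726
  dwarf white-flowered: (44 − 36.6875)² / 36.6875 = 1.4575
χ² = 0.0308 + 6.1715 + 4.3726 + 1.4575 = 12.0324 ≈ 12.032

12.032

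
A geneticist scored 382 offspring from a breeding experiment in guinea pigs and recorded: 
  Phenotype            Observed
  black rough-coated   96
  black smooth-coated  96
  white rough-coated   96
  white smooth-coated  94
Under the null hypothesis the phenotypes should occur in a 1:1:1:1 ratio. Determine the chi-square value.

Under the 1:1:1:1 hypothesis (Σ ratio = 4, N = 382):
  black rough-coated: 382 × 1/4 = 95.5
  black smooth-coated: 382 × 1/4 = 95.5
  white rough-coated: 382 × 1/4 = 95.5
  white smooth-coated: 382 × 1/4 = 95.5
χ² = Σ (O − E)² / E
  black rough-coated: (96 − 95.5)² / 95.5 = 0.0026
  black smooth-coated: (96 − 95.5)² / 95.5 = 0.0026
  white rough-coated: (96 − 95.5)² / 95.5 = 0.0026
  white smooth-coated: (94 − 95.5)² / 95.5 = 0.0236
χ² = 0.0026 + 0.0026 + 0.0026 + 0.0236 = 0.0314 ≈ 0.031

0.031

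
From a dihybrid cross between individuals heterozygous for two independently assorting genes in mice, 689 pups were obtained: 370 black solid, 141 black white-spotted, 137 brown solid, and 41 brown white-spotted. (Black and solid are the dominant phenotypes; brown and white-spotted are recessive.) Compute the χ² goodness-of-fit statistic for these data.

2.447

A dihybrid F₂ with independent assortment and complete dominance at both loci gives a 9:3:3:1 phenotypic ratio.
Under the 9:3:3:1 hypothesis (Σ ratio = 16, N = 689):
  black solid: 689 × 9/16 = 387.5625
  black white-spotted: 689 × 3/16 = 129.1875
  brown solid: 689 × 3/16 = 129.1875
  brown white-spotted: 689 × 1/16 = 43.0625
χ² = Σ (O − E)² / E
  black solid: (370 − 387.5625)² / 387.5625 = 0.7958
  black white-spotted: (141 − 129.1875)² / 129.1875 = 1.0801
  brown solid: (137 − 129.1875)² / 129.1875 = 0.4725
  brown white-spotted: (41 − 43.0625)² / 43.0625 = 0.0988
χ² = 0.7958 + 1.0801 + 0.4725 + 0.0988 = 2.4472 ≈ 2.447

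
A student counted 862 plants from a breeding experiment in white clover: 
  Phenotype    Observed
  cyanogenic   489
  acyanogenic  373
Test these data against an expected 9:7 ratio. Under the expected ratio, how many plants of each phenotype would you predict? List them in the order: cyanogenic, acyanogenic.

484.875, 377.125

The 9:7 ratio has 16 parts, so with N = 862 the expected counts are:
  cyanogenic: 862 × 9/16 = 484.875
  acyanogenic: 862 × 7/16 = 377.125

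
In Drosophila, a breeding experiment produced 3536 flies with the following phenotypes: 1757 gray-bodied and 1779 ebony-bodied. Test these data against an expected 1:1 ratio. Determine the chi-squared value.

Under the 1:1 hypothesis (Σ ratio = 2, N = 3536):
  gray-bodied: 3536 × 1/2 = 1768
  ebony-bodied: 3536 × 1/2 = 1768
χ² = Σ (O − E)² / E
  gray-bodied: (1757 − 1768)² / 1768 = 0.0684
  ebony-bodied: (1779 − 1768)² / 1768 = 0.0684
χ² = 0.0684 + 0.0684 = 0.1368 ≈ 0.137

0.137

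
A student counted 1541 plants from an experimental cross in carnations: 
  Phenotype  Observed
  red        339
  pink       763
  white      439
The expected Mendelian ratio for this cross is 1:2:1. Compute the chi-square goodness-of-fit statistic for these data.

13.125

Expected counts for N = 1541 under a 1:2:1 ratio (total parts = 4):
  red: 1541 × 1/4 = 385.25
  pink: 1541 × 2/4 = 770.5
  white: 1541 × 1/4 = 385.25
χ² = Σ (O − E)² / E
  red: (339 − 385.25)² / 385.25 = 5.5524
  pink: (763 − 770.5)² / 770.5 = 0.0730
  white: (439 − 385.25)² / 385.25 = 7.4992
χ² = 5.5524 + 0.0730 + 7.4992 = 13.1246 ≈ 13.125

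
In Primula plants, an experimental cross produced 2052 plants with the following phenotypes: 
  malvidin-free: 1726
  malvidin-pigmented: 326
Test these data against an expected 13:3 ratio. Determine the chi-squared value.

Under the 13:3 hypothesis (Σ ratio = 16, N = 2052):
  malvidin-free: 2052 × 13/16 = 1667.25
  malvidin-pigmented: 2052 × 3/16 = 384.75
χ² = Σ (O − E)² / E
  malvidin-free: (1726 − 1667.25)² / 1667.25 = 2.0702
  malvidin-pigmented: (326 − 384.75)² / 384.75 = 8.9709
χ² = 2.0702 + 8.9709 = 11.0411 ≈ 11.041

11.041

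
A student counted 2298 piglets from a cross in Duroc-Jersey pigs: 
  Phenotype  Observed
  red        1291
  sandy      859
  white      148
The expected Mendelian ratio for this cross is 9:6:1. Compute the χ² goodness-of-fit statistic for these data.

The 9:6:1 ratio has 16 parts, so with N = 2298 the expected counts are:
  red: 2298 × 9/16 = 1292.625
  sandy: 2298 × 6/16 = 861.75
  white: 2298 × 1/16 = 143.625
χ² = Σ (O − E)² / E
  red: (1291 − 1292.625)² / 1292.625 = 0.0020
  sandy: (859 − 861.75)² / 861.75 = 0.0088
  white: (148 − 143.625)² / 143.625 = 0.1333
χ² = 0.0020 + 0.0088 + 0.1333 = 0.1441 ≈ 0.144

0.144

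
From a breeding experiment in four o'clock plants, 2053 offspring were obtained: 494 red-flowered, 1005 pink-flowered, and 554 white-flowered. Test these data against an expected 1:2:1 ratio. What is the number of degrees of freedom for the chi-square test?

A goodness-of-fit test with 3 phenotype classes has df = 3 − 1 = 2.

2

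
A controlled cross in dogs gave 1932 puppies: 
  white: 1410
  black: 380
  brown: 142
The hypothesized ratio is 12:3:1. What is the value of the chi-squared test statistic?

Under the 12:3:1 hypothesis (Σ ratio = 16, N = 1932):
  white: 1932 × 12/16 = 1449
  black: 1932 × 3/16 = 362.25
  brown: 1932 × 1/16 = 120.75
χ² = Σ (O − E)² / E
  white: (1410 − 1449)² / 1449 = 1.0497
  black: (380 − 362.25)² / 362.25 = 0.8697
  brown: (142 − 120.75)² / 120.75 = 3.7396
χ² = 1.0497 + 0.8697 + 3.7396 = 5.659

5.659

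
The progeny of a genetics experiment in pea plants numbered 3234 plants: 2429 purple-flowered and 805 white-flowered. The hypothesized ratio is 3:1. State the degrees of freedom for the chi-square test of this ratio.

A goodness-of-fit test with 2 phenotype classes has df = 2 − 1 = 1.

1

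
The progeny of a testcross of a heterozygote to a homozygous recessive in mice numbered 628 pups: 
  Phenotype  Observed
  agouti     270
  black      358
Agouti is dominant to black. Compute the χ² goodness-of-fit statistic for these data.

A testcross of a heterozygote (Aa × aa) gives a 1:1 phenotypic ratio.
Total ratio parts = 2. Expected numbers out of 628:
  agouti: 628 × 1/2 = 314
  black: 628 × 1/2 = 314
χ² = Σ (O − E)² / E
  agouti: (270 − 314)² / 314 = 6.1656
  black: (358 − 314)² / 314 = 6.1656
χ² = 6.1656 + 6.1656 = 12.3312 ≈ 12.331

12.331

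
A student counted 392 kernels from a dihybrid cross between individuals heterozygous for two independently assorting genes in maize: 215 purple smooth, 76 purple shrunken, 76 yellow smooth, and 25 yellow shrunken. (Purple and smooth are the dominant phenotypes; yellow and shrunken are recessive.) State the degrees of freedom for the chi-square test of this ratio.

3

A dihybrid F₂ with independent assortment and complete dominance at both loci gives a 9:3:3:1 phenotypic ratio.
A goodness-of-fit test with 4 phenotype classes has df = 4 − 1 = 3.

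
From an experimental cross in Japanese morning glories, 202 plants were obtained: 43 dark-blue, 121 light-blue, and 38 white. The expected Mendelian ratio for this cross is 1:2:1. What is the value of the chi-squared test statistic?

8.168

Under the 1:2:1 hypothesis (Σ ratio = 4, N = 202):
  dark-blue: 202 × 1/4 = 50.5
  light-blue: 202 × 2/4 = 101
  white: 202 × 1/4 = 50.5
χ² = Σ (O − E)² / E
  dark-blue: (43 − 50.5)² / 50.5 = 1.1139
  light-blue: (121 − 101)² / 101 = 3.9604
  white: (38 − 50.5)² / 50.5 = 3.0941
χ² = 1.1139 + 3.9604 + 3.0941 = 8.1684 ≈ 8.168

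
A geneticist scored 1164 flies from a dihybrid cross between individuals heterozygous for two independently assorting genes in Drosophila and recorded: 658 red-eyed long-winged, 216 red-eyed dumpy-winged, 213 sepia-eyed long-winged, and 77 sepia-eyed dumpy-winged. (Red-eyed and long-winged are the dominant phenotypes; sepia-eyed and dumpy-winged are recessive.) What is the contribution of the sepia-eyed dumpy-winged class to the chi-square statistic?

0.248

A dihybrid F₂ with independent assortment and complete dominance at both loci gives a 9:3:3:1 phenotypic ratio.
Expected counts for N = 1164 under a 9:3:3:1 ratio (total parts = 16):
  red-eyed long-winged: 1164 × 9/16 = 654.75
  red-eyed dumpy-winged: 1164 × 3/16 = 218.25
  sepia-eyed long-winged: 1164 × 3/16 = 218.25
  sepia-eyed dumpy-winged: 1164 × 1/16 = 72.75
Contribution of sepia-eyed dumpy-winged: (77 − 72.75)² / 72.75 = 0.2483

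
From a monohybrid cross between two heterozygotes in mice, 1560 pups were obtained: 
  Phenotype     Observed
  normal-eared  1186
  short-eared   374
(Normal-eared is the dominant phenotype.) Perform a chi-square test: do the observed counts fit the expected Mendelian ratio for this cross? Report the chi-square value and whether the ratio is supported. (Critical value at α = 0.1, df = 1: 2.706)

0.875; consistent

For a monohybrid cross between heterozygotes with complete dominance, the expected phenotypic ratio is 3:1.
The 3:1 ratio has 4 parts, so with N = 1560 the expected counts are:
  normal-eared: 1560 × 3/4 = 1170
  short-eared: 1560 × 1/4 = 390
χ² = Σ (O − E)² / E
  normal-eared: (1186 − 1170)² / 1170 = 0.2188
  short-eared: (374 − 390)² / 390 = 0.6564
χ² = 0.2188 + 0.6564 = 0.8752 ≈ 0.875
Degrees of freedom = 2 − 1 = 1; critical value at α = 0.1 is 2.706.
Since 0.875 < 2.706, we fail to reject the null hypothesis — the data are consistent with the 3:1 ratio.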